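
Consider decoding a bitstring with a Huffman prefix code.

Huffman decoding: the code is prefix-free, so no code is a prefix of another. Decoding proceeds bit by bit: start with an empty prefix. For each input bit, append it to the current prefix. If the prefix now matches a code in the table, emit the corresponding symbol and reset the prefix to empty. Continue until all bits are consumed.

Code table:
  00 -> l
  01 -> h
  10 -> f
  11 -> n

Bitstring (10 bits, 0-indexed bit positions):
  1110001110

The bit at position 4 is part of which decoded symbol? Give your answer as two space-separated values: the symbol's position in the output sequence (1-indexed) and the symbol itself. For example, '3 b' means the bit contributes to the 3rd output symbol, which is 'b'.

Answer: 3 l

Derivation:
Bit 0: prefix='1' (no match yet)
Bit 1: prefix='11' -> emit 'n', reset
Bit 2: prefix='1' (no match yet)
Bit 3: prefix='10' -> emit 'f', reset
Bit 4: prefix='0' (no match yet)
Bit 5: prefix='00' -> emit 'l', reset
Bit 6: prefix='1' (no match yet)
Bit 7: prefix='11' -> emit 'n', reset
Bit 8: prefix='1' (no match yet)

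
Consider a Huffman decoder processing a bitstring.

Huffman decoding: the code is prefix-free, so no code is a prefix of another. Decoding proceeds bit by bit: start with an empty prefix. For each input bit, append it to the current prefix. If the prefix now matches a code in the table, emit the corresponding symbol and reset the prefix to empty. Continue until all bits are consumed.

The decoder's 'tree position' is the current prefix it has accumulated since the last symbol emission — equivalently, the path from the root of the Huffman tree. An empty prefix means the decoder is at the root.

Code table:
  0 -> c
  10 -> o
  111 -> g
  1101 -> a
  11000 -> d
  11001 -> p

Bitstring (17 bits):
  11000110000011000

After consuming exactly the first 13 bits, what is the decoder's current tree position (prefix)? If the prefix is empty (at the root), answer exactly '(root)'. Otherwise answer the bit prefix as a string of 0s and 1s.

Bit 0: prefix='1' (no match yet)
Bit 1: prefix='11' (no match yet)
Bit 2: prefix='110' (no match yet)
Bit 3: prefix='1100' (no match yet)
Bit 4: prefix='11000' -> emit 'd', reset
Bit 5: prefix='1' (no match yet)
Bit 6: prefix='11' (no match yet)
Bit 7: prefix='110' (no match yet)
Bit 8: prefix='1100' (no match yet)
Bit 9: prefix='11000' -> emit 'd', reset
Bit 10: prefix='0' -> emit 'c', reset
Bit 11: prefix='0' -> emit 'c', reset
Bit 12: prefix='1' (no match yet)

Answer: 1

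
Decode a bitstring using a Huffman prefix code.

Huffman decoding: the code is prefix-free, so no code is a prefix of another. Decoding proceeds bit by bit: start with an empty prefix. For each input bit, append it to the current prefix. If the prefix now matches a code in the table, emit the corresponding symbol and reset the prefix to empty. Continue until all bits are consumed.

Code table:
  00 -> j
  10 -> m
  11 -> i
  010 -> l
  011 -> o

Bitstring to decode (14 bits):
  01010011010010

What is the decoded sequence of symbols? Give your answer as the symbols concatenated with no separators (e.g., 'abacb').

Answer: lmoll

Derivation:
Bit 0: prefix='0' (no match yet)
Bit 1: prefix='01' (no match yet)
Bit 2: prefix='010' -> emit 'l', reset
Bit 3: prefix='1' (no match yet)
Bit 4: prefix='10' -> emit 'm', reset
Bit 5: prefix='0' (no match yet)
Bit 6: prefix='01' (no match yet)
Bit 7: prefix='011' -> emit 'o', reset
Bit 8: prefix='0' (no match yet)
Bit 9: prefix='01' (no match yet)
Bit 10: prefix='010' -> emit 'l', reset
Bit 11: prefix='0' (no match yet)
Bit 12: prefix='01' (no match yet)
Bit 13: prefix='010' -> emit 'l', reset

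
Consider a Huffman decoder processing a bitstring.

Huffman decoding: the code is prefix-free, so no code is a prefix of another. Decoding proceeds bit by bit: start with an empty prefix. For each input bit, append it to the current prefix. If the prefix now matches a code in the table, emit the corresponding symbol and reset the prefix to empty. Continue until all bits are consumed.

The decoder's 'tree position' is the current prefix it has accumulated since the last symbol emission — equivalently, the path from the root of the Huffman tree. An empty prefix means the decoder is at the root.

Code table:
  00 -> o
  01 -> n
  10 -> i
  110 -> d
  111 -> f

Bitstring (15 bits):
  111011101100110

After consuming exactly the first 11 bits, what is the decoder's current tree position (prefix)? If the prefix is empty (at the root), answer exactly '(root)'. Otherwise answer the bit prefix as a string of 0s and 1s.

Answer: (root)

Derivation:
Bit 0: prefix='1' (no match yet)
Bit 1: prefix='11' (no match yet)
Bit 2: prefix='111' -> emit 'f', reset
Bit 3: prefix='0' (no match yet)
Bit 4: prefix='01' -> emit 'n', reset
Bit 5: prefix='1' (no match yet)
Bit 6: prefix='11' (no match yet)
Bit 7: prefix='110' -> emit 'd', reset
Bit 8: prefix='1' (no match yet)
Bit 9: prefix='11' (no match yet)
Bit 10: prefix='110' -> emit 'd', reset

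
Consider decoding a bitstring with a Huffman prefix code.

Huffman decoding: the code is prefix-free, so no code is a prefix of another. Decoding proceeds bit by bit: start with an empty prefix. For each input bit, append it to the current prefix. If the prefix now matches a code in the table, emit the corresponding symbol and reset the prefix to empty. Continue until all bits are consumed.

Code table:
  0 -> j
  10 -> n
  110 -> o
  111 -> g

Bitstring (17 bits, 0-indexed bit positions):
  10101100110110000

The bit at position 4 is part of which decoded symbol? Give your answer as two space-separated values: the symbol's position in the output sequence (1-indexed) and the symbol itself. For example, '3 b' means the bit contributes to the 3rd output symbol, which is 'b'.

Bit 0: prefix='1' (no match yet)
Bit 1: prefix='10' -> emit 'n', reset
Bit 2: prefix='1' (no match yet)
Bit 3: prefix='10' -> emit 'n', reset
Bit 4: prefix='1' (no match yet)
Bit 5: prefix='11' (no match yet)
Bit 6: prefix='110' -> emit 'o', reset
Bit 7: prefix='0' -> emit 'j', reset
Bit 8: prefix='1' (no match yet)

Answer: 3 o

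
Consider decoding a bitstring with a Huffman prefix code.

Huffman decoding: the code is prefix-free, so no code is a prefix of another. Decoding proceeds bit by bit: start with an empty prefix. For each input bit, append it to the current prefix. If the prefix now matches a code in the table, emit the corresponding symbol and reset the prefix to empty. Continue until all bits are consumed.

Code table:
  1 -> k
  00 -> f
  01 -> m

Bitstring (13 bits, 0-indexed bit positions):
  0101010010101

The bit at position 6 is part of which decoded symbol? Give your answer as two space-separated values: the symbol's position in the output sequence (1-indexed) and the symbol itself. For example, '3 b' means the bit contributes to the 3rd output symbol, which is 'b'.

Bit 0: prefix='0' (no match yet)
Bit 1: prefix='01' -> emit 'm', reset
Bit 2: prefix='0' (no match yet)
Bit 3: prefix='01' -> emit 'm', reset
Bit 4: prefix='0' (no match yet)
Bit 5: prefix='01' -> emit 'm', reset
Bit 6: prefix='0' (no match yet)
Bit 7: prefix='00' -> emit 'f', reset
Bit 8: prefix='1' -> emit 'k', reset
Bit 9: prefix='0' (no match yet)
Bit 10: prefix='01' -> emit 'm', reset

Answer: 4 f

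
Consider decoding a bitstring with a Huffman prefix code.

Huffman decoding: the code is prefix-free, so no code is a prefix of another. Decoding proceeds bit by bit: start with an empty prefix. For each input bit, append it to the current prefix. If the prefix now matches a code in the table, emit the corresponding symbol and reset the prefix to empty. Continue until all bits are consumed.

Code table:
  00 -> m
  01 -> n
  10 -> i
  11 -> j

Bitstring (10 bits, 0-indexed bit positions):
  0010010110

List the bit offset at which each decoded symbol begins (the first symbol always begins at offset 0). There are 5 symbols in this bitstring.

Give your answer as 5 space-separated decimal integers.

Bit 0: prefix='0' (no match yet)
Bit 1: prefix='00' -> emit 'm', reset
Bit 2: prefix='1' (no match yet)
Bit 3: prefix='10' -> emit 'i', reset
Bit 4: prefix='0' (no match yet)
Bit 5: prefix='01' -> emit 'n', reset
Bit 6: prefix='0' (no match yet)
Bit 7: prefix='01' -> emit 'n', reset
Bit 8: prefix='1' (no match yet)
Bit 9: prefix='10' -> emit 'i', reset

Answer: 0 2 4 6 8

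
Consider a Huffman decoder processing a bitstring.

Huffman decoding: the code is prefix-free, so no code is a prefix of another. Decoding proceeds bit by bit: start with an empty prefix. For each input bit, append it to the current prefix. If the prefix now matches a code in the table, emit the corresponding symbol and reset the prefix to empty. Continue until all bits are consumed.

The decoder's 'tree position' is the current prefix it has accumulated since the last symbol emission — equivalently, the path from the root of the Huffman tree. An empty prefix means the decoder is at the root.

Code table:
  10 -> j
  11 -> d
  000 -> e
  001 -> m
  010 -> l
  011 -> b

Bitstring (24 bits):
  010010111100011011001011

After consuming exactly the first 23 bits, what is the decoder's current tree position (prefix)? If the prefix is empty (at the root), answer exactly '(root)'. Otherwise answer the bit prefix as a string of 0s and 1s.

Bit 0: prefix='0' (no match yet)
Bit 1: prefix='01' (no match yet)
Bit 2: prefix='010' -> emit 'l', reset
Bit 3: prefix='0' (no match yet)
Bit 4: prefix='01' (no match yet)
Bit 5: prefix='010' -> emit 'l', reset
Bit 6: prefix='1' (no match yet)
Bit 7: prefix='11' -> emit 'd', reset
Bit 8: prefix='1' (no match yet)
Bit 9: prefix='11' -> emit 'd', reset
Bit 10: prefix='0' (no match yet)
Bit 11: prefix='00' (no match yet)
Bit 12: prefix='000' -> emit 'e', reset
Bit 13: prefix='1' (no match yet)
Bit 14: prefix='11' -> emit 'd', reset
Bit 15: prefix='0' (no match yet)
Bit 16: prefix='01' (no match yet)
Bit 17: prefix='011' -> emit 'b', reset
Bit 18: prefix='0' (no match yet)
Bit 19: prefix='00' (no match yet)
Bit 20: prefix='001' -> emit 'm', reset
Bit 21: prefix='0' (no match yet)
Bit 22: prefix='01' (no match yet)

Answer: 01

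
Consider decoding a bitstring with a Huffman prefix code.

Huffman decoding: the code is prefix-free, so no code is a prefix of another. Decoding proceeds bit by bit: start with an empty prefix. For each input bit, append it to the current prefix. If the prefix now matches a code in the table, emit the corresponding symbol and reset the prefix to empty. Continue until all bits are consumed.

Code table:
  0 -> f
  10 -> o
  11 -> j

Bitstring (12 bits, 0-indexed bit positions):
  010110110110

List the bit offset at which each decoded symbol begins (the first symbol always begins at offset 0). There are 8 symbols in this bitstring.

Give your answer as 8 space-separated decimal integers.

Answer: 0 1 3 5 6 8 9 11

Derivation:
Bit 0: prefix='0' -> emit 'f', reset
Bit 1: prefix='1' (no match yet)
Bit 2: prefix='10' -> emit 'o', reset
Bit 3: prefix='1' (no match yet)
Bit 4: prefix='11' -> emit 'j', reset
Bit 5: prefix='0' -> emit 'f', reset
Bit 6: prefix='1' (no match yet)
Bit 7: prefix='11' -> emit 'j', reset
Bit 8: prefix='0' -> emit 'f', reset
Bit 9: prefix='1' (no match yet)
Bit 10: prefix='11' -> emit 'j', reset
Bit 11: prefix='0' -> emit 'f', reset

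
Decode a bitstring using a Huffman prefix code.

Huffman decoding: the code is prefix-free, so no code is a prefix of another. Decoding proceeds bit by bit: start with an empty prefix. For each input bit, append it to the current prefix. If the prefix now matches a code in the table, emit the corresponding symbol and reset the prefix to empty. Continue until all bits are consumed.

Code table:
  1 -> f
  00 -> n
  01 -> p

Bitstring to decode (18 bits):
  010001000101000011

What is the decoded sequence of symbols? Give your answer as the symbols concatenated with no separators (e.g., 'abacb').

Bit 0: prefix='0' (no match yet)
Bit 1: prefix='01' -> emit 'p', reset
Bit 2: prefix='0' (no match yet)
Bit 3: prefix='00' -> emit 'n', reset
Bit 4: prefix='0' (no match yet)
Bit 5: prefix='01' -> emit 'p', reset
Bit 6: prefix='0' (no match yet)
Bit 7: prefix='00' -> emit 'n', reset
Bit 8: prefix='0' (no match yet)
Bit 9: prefix='01' -> emit 'p', reset
Bit 10: prefix='0' (no match yet)
Bit 11: prefix='01' -> emit 'p', reset
Bit 12: prefix='0' (no match yet)
Bit 13: prefix='00' -> emit 'n', reset
Bit 14: prefix='0' (no match yet)
Bit 15: prefix='00' -> emit 'n', reset
Bit 16: prefix='1' -> emit 'f', reset
Bit 17: prefix='1' -> emit 'f', reset

Answer: pnpnppnnff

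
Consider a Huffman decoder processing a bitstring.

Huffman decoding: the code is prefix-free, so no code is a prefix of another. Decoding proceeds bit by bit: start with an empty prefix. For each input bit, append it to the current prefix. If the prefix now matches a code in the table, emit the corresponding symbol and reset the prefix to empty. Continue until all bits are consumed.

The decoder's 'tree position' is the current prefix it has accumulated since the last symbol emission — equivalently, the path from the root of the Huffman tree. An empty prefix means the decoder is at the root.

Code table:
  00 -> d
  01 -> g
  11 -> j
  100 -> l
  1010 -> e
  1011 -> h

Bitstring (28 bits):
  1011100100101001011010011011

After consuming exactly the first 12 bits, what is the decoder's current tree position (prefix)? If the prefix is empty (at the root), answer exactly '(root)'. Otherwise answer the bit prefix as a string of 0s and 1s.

Bit 0: prefix='1' (no match yet)
Bit 1: prefix='10' (no match yet)
Bit 2: prefix='101' (no match yet)
Bit 3: prefix='1011' -> emit 'h', reset
Bit 4: prefix='1' (no match yet)
Bit 5: prefix='10' (no match yet)
Bit 6: prefix='100' -> emit 'l', reset
Bit 7: prefix='1' (no match yet)
Bit 8: prefix='10' (no match yet)
Bit 9: prefix='100' -> emit 'l', reset
Bit 10: prefix='1' (no match yet)
Bit 11: prefix='10' (no match yet)

Answer: 10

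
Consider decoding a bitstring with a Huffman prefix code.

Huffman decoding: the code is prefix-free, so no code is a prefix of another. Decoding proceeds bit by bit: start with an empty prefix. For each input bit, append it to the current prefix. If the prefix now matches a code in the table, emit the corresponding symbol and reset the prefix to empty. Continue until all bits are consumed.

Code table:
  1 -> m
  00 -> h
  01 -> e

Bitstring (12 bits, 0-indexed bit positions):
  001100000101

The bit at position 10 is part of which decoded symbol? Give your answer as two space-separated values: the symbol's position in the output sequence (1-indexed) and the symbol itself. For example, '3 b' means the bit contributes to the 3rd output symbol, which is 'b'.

Bit 0: prefix='0' (no match yet)
Bit 1: prefix='00' -> emit 'h', reset
Bit 2: prefix='1' -> emit 'm', reset
Bit 3: prefix='1' -> emit 'm', reset
Bit 4: prefix='0' (no match yet)
Bit 5: prefix='00' -> emit 'h', reset
Bit 6: prefix='0' (no match yet)
Bit 7: prefix='00' -> emit 'h', reset
Bit 8: prefix='0' (no match yet)
Bit 9: prefix='01' -> emit 'e', reset
Bit 10: prefix='0' (no match yet)
Bit 11: prefix='01' -> emit 'e', reset

Answer: 7 e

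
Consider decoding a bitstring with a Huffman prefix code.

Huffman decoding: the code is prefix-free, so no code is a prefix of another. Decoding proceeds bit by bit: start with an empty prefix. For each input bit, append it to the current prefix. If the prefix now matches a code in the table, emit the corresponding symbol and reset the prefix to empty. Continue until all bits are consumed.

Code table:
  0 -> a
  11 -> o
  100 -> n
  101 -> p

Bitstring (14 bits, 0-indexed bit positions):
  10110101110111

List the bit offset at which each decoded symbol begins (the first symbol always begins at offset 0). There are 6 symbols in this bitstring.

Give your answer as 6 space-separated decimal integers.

Answer: 0 3 6 7 9 12

Derivation:
Bit 0: prefix='1' (no match yet)
Bit 1: prefix='10' (no match yet)
Bit 2: prefix='101' -> emit 'p', reset
Bit 3: prefix='1' (no match yet)
Bit 4: prefix='10' (no match yet)
Bit 5: prefix='101' -> emit 'p', reset
Bit 6: prefix='0' -> emit 'a', reset
Bit 7: prefix='1' (no match yet)
Bit 8: prefix='11' -> emit 'o', reset
Bit 9: prefix='1' (no match yet)
Bit 10: prefix='10' (no match yet)
Bit 11: prefix='101' -> emit 'p', reset
Bit 12: prefix='1' (no match yet)
Bit 13: prefix='11' -> emit 'o', reset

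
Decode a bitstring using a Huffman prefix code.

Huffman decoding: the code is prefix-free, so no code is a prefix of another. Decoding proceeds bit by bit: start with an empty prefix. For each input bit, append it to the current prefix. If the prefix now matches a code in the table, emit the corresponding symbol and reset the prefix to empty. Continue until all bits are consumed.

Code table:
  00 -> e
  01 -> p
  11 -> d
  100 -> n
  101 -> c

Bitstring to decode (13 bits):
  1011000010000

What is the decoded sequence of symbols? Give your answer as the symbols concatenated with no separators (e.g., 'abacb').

Bit 0: prefix='1' (no match yet)
Bit 1: prefix='10' (no match yet)
Bit 2: prefix='101' -> emit 'c', reset
Bit 3: prefix='1' (no match yet)
Bit 4: prefix='10' (no match yet)
Bit 5: prefix='100' -> emit 'n', reset
Bit 6: prefix='0' (no match yet)
Bit 7: prefix='00' -> emit 'e', reset
Bit 8: prefix='1' (no match yet)
Bit 9: prefix='10' (no match yet)
Bit 10: prefix='100' -> emit 'n', reset
Bit 11: prefix='0' (no match yet)
Bit 12: prefix='00' -> emit 'e', reset

Answer: cnene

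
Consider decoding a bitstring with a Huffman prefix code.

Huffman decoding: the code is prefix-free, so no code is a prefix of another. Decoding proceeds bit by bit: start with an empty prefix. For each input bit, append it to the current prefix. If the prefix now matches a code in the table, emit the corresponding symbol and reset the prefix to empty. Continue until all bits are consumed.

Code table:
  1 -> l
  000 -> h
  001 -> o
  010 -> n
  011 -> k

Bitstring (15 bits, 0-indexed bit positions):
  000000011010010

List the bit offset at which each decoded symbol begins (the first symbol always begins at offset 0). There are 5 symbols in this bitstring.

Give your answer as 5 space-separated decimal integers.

Answer: 0 3 6 9 12

Derivation:
Bit 0: prefix='0' (no match yet)
Bit 1: prefix='00' (no match yet)
Bit 2: prefix='000' -> emit 'h', reset
Bit 3: prefix='0' (no match yet)
Bit 4: prefix='00' (no match yet)
Bit 5: prefix='000' -> emit 'h', reset
Bit 6: prefix='0' (no match yet)
Bit 7: prefix='01' (no match yet)
Bit 8: prefix='011' -> emit 'k', reset
Bit 9: prefix='0' (no match yet)
Bit 10: prefix='01' (no match yet)
Bit 11: prefix='010' -> emit 'n', reset
Bit 12: prefix='0' (no match yet)
Bit 13: prefix='01' (no match yet)
Bit 14: prefix='010' -> emit 'n', reset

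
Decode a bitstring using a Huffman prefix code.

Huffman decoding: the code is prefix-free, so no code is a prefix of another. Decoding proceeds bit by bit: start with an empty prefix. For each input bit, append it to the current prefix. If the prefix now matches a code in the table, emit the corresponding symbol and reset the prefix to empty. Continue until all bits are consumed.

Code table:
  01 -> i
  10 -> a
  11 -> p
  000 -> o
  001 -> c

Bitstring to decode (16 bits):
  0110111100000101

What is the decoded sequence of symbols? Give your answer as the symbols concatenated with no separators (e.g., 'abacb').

Answer: iappoci

Derivation:
Bit 0: prefix='0' (no match yet)
Bit 1: prefix='01' -> emit 'i', reset
Bit 2: prefix='1' (no match yet)
Bit 3: prefix='10' -> emit 'a', reset
Bit 4: prefix='1' (no match yet)
Bit 5: prefix='11' -> emit 'p', reset
Bit 6: prefix='1' (no match yet)
Bit 7: prefix='11' -> emit 'p', reset
Bit 8: prefix='0' (no match yet)
Bit 9: prefix='00' (no match yet)
Bit 10: prefix='000' -> emit 'o', reset
Bit 11: prefix='0' (no match yet)
Bit 12: prefix='00' (no match yet)
Bit 13: prefix='001' -> emit 'c', reset
Bit 14: prefix='0' (no match yet)
Bit 15: prefix='01' -> emit 'i', reset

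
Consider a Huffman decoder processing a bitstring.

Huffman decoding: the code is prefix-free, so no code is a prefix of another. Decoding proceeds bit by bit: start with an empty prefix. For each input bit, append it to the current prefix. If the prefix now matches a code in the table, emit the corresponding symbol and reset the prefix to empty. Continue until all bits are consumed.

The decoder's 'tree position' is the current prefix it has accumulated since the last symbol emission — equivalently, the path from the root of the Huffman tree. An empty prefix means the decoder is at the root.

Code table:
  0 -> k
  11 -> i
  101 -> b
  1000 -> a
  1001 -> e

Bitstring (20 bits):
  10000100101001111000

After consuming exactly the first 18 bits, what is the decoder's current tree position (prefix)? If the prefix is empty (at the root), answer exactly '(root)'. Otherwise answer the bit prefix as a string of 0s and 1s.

Bit 0: prefix='1' (no match yet)
Bit 1: prefix='10' (no match yet)
Bit 2: prefix='100' (no match yet)
Bit 3: prefix='1000' -> emit 'a', reset
Bit 4: prefix='0' -> emit 'k', reset
Bit 5: prefix='1' (no match yet)
Bit 6: prefix='10' (no match yet)
Bit 7: prefix='100' (no match yet)
Bit 8: prefix='1001' -> emit 'e', reset
Bit 9: prefix='0' -> emit 'k', reset
Bit 10: prefix='1' (no match yet)
Bit 11: prefix='10' (no match yet)
Bit 12: prefix='100' (no match yet)
Bit 13: prefix='1001' -> emit 'e', reset
Bit 14: prefix='1' (no match yet)
Bit 15: prefix='11' -> emit 'i', reset
Bit 16: prefix='1' (no match yet)
Bit 17: prefix='10' (no match yet)

Answer: 10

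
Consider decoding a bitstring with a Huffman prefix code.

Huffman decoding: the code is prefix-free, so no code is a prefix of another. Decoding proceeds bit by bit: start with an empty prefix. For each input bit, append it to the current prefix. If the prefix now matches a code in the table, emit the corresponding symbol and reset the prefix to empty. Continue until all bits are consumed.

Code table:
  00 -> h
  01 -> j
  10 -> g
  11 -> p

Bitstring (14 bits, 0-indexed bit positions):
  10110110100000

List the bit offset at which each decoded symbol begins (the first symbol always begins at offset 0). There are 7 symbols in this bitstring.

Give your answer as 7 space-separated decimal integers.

Answer: 0 2 4 6 8 10 12

Derivation:
Bit 0: prefix='1' (no match yet)
Bit 1: prefix='10' -> emit 'g', reset
Bit 2: prefix='1' (no match yet)
Bit 3: prefix='11' -> emit 'p', reset
Bit 4: prefix='0' (no match yet)
Bit 5: prefix='01' -> emit 'j', reset
Bit 6: prefix='1' (no match yet)
Bit 7: prefix='10' -> emit 'g', reset
Bit 8: prefix='1' (no match yet)
Bit 9: prefix='10' -> emit 'g', reset
Bit 10: prefix='0' (no match yet)
Bit 11: prefix='00' -> emit 'h', reset
Bit 12: prefix='0' (no match yet)
Bit 13: prefix='00' -> emit 'h', reset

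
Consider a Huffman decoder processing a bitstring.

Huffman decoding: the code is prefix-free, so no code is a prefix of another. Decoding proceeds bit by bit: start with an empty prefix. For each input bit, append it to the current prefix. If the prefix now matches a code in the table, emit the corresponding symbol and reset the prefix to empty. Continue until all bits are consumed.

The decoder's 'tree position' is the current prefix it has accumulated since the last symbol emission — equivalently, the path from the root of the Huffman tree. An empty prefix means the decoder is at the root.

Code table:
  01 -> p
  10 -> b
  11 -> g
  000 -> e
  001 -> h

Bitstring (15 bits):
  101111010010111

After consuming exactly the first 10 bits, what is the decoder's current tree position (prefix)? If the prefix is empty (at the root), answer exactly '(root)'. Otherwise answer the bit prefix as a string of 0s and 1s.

Bit 0: prefix='1' (no match yet)
Bit 1: prefix='10' -> emit 'b', reset
Bit 2: prefix='1' (no match yet)
Bit 3: prefix='11' -> emit 'g', reset
Bit 4: prefix='1' (no match yet)
Bit 5: prefix='11' -> emit 'g', reset
Bit 6: prefix='0' (no match yet)
Bit 7: prefix='01' -> emit 'p', reset
Bit 8: prefix='0' (no match yet)
Bit 9: prefix='00' (no match yet)

Answer: 00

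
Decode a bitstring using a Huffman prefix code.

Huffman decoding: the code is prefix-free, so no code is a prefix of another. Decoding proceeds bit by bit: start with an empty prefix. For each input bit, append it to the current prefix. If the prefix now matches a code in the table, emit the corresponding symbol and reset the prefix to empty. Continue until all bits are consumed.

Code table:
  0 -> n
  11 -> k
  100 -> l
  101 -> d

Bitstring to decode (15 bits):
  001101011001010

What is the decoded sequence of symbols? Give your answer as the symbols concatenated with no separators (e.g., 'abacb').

Answer: nnkndldn

Derivation:
Bit 0: prefix='0' -> emit 'n', reset
Bit 1: prefix='0' -> emit 'n', reset
Bit 2: prefix='1' (no match yet)
Bit 3: prefix='11' -> emit 'k', reset
Bit 4: prefix='0' -> emit 'n', reset
Bit 5: prefix='1' (no match yet)
Bit 6: prefix='10' (no match yet)
Bit 7: prefix='101' -> emit 'd', reset
Bit 8: prefix='1' (no match yet)
Bit 9: prefix='10' (no match yet)
Bit 10: prefix='100' -> emit 'l', reset
Bit 11: prefix='1' (no match yet)
Bit 12: prefix='10' (no match yet)
Bit 13: prefix='101' -> emit 'd', reset
Bit 14: prefix='0' -> emit 'n', reset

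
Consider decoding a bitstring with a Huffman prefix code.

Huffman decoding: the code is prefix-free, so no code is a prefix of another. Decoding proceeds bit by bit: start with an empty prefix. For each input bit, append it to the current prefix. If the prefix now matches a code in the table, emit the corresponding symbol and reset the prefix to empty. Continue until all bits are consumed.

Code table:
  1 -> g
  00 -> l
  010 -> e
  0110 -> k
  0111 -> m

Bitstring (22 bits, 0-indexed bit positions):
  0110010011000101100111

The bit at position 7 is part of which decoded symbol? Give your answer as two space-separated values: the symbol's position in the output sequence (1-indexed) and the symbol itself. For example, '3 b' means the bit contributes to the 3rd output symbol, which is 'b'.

Bit 0: prefix='0' (no match yet)
Bit 1: prefix='01' (no match yet)
Bit 2: prefix='011' (no match yet)
Bit 3: prefix='0110' -> emit 'k', reset
Bit 4: prefix='0' (no match yet)
Bit 5: prefix='01' (no match yet)
Bit 6: prefix='010' -> emit 'e', reset
Bit 7: prefix='0' (no match yet)
Bit 8: prefix='01' (no match yet)
Bit 9: prefix='011' (no match yet)
Bit 10: prefix='0110' -> emit 'k', reset
Bit 11: prefix='0' (no match yet)

Answer: 3 k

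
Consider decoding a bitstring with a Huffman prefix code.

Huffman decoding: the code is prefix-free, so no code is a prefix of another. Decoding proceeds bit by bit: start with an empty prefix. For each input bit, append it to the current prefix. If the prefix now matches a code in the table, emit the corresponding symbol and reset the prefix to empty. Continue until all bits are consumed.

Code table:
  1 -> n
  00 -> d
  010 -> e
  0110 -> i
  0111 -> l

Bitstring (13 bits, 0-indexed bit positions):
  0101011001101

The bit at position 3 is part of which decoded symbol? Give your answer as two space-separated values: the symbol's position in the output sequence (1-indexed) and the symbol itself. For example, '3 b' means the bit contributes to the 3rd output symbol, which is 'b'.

Bit 0: prefix='0' (no match yet)
Bit 1: prefix='01' (no match yet)
Bit 2: prefix='010' -> emit 'e', reset
Bit 3: prefix='1' -> emit 'n', reset
Bit 4: prefix='0' (no match yet)
Bit 5: prefix='01' (no match yet)
Bit 6: prefix='011' (no match yet)
Bit 7: prefix='0110' -> emit 'i', reset

Answer: 2 n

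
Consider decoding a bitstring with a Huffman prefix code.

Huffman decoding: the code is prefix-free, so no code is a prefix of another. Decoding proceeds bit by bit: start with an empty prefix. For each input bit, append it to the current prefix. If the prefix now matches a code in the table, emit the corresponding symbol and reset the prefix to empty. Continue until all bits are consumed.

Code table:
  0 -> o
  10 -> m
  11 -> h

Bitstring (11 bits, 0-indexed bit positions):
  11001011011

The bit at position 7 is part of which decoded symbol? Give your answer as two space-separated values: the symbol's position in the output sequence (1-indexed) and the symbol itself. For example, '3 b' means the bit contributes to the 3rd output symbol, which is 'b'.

Bit 0: prefix='1' (no match yet)
Bit 1: prefix='11' -> emit 'h', reset
Bit 2: prefix='0' -> emit 'o', reset
Bit 3: prefix='0' -> emit 'o', reset
Bit 4: prefix='1' (no match yet)
Bit 5: prefix='10' -> emit 'm', reset
Bit 6: prefix='1' (no match yet)
Bit 7: prefix='11' -> emit 'h', reset
Bit 8: prefix='0' -> emit 'o', reset
Bit 9: prefix='1' (no match yet)
Bit 10: prefix='11' -> emit 'h', reset

Answer: 5 h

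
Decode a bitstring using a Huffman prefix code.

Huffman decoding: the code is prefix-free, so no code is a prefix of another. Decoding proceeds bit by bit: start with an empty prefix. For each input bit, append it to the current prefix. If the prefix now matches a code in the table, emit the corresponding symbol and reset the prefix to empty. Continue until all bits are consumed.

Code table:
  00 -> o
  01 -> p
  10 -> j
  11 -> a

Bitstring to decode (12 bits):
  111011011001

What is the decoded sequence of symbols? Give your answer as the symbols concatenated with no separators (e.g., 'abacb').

Bit 0: prefix='1' (no match yet)
Bit 1: prefix='11' -> emit 'a', reset
Bit 2: prefix='1' (no match yet)
Bit 3: prefix='10' -> emit 'j', reset
Bit 4: prefix='1' (no match yet)
Bit 5: prefix='11' -> emit 'a', reset
Bit 6: prefix='0' (no match yet)
Bit 7: prefix='01' -> emit 'p', reset
Bit 8: prefix='1' (no match yet)
Bit 9: prefix='10' -> emit 'j', reset
Bit 10: prefix='0' (no match yet)
Bit 11: prefix='01' -> emit 'p', reset

Answer: ajapjp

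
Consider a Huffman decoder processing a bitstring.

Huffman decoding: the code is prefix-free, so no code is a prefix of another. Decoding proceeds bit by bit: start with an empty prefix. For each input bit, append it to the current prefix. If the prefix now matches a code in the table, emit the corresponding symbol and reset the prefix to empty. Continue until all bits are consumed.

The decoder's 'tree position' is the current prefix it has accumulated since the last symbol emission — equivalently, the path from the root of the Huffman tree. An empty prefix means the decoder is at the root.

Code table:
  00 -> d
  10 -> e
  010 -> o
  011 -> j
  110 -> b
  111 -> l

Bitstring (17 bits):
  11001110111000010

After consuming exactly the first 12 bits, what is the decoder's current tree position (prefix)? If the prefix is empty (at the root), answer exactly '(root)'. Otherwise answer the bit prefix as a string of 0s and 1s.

Answer: 0

Derivation:
Bit 0: prefix='1' (no match yet)
Bit 1: prefix='11' (no match yet)
Bit 2: prefix='110' -> emit 'b', reset
Bit 3: prefix='0' (no match yet)
Bit 4: prefix='01' (no match yet)
Bit 5: prefix='011' -> emit 'j', reset
Bit 6: prefix='1' (no match yet)
Bit 7: prefix='10' -> emit 'e', reset
Bit 8: prefix='1' (no match yet)
Bit 9: prefix='11' (no match yet)
Bit 10: prefix='111' -> emit 'l', reset
Bit 11: prefix='0' (no match yet)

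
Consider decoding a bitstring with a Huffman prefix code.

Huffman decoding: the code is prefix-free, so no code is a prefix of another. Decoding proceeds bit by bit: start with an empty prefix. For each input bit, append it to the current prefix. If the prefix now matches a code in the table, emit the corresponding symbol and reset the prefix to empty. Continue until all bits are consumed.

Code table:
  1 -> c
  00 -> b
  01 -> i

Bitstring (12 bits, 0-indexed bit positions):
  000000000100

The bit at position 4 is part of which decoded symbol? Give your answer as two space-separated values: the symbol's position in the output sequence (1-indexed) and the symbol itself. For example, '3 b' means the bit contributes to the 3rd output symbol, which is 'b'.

Bit 0: prefix='0' (no match yet)
Bit 1: prefix='00' -> emit 'b', reset
Bit 2: prefix='0' (no match yet)
Bit 3: prefix='00' -> emit 'b', reset
Bit 4: prefix='0' (no match yet)
Bit 5: prefix='00' -> emit 'b', reset
Bit 6: prefix='0' (no match yet)
Bit 7: prefix='00' -> emit 'b', reset
Bit 8: prefix='0' (no match yet)

Answer: 3 b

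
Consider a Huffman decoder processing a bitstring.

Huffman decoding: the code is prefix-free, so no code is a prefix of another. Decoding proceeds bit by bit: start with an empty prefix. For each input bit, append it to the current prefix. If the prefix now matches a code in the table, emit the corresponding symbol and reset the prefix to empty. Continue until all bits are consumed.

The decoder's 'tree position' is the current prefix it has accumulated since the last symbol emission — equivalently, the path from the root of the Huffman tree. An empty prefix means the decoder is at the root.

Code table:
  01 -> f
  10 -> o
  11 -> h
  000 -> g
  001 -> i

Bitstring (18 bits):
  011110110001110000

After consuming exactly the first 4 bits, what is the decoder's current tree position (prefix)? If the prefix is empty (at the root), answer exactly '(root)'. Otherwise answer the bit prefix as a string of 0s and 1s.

Answer: (root)

Derivation:
Bit 0: prefix='0' (no match yet)
Bit 1: prefix='01' -> emit 'f', reset
Bit 2: prefix='1' (no match yet)
Bit 3: prefix='11' -> emit 'h', reset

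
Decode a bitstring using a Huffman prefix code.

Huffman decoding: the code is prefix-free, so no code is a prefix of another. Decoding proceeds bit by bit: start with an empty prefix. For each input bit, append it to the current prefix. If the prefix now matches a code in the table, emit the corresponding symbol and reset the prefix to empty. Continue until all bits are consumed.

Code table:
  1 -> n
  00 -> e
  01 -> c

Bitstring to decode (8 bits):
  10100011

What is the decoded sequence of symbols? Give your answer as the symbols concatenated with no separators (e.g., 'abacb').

Bit 0: prefix='1' -> emit 'n', reset
Bit 1: prefix='0' (no match yet)
Bit 2: prefix='01' -> emit 'c', reset
Bit 3: prefix='0' (no match yet)
Bit 4: prefix='00' -> emit 'e', reset
Bit 5: prefix='0' (no match yet)
Bit 6: prefix='01' -> emit 'c', reset
Bit 7: prefix='1' -> emit 'n', reset

Answer: ncecn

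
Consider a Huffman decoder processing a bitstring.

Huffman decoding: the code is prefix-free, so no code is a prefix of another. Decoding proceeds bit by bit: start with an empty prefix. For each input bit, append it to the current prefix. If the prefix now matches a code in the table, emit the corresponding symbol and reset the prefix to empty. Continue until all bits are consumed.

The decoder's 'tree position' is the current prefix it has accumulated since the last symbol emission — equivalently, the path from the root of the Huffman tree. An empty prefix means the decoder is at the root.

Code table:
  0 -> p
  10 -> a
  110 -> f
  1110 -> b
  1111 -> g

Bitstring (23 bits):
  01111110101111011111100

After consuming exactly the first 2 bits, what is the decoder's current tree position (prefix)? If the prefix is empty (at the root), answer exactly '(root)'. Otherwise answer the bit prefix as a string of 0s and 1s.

Answer: 1

Derivation:
Bit 0: prefix='0' -> emit 'p', reset
Bit 1: prefix='1' (no match yet)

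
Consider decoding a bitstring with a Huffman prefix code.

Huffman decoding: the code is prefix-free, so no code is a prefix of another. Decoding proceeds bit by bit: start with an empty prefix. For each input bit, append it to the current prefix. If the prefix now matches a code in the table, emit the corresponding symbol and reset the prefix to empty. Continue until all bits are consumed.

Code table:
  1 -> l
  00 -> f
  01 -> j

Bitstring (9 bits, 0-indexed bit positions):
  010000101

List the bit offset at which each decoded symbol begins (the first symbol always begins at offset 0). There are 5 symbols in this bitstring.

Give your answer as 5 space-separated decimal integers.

Answer: 0 2 4 6 7

Derivation:
Bit 0: prefix='0' (no match yet)
Bit 1: prefix='01' -> emit 'j', reset
Bit 2: prefix='0' (no match yet)
Bit 3: prefix='00' -> emit 'f', reset
Bit 4: prefix='0' (no match yet)
Bit 5: prefix='00' -> emit 'f', reset
Bit 6: prefix='1' -> emit 'l', reset
Bit 7: prefix='0' (no match yet)
Bit 8: prefix='01' -> emit 'j', reset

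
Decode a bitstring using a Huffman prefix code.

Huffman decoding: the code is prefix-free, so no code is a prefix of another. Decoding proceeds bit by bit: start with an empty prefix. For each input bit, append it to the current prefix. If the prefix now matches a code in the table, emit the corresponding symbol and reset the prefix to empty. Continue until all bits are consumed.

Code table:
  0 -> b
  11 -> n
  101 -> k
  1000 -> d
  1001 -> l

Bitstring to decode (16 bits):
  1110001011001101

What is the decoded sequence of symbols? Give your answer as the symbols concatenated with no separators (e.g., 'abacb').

Bit 0: prefix='1' (no match yet)
Bit 1: prefix='11' -> emit 'n', reset
Bit 2: prefix='1' (no match yet)
Bit 3: prefix='10' (no match yet)
Bit 4: prefix='100' (no match yet)
Bit 5: prefix='1000' -> emit 'd', reset
Bit 6: prefix='1' (no match yet)
Bit 7: prefix='10' (no match yet)
Bit 8: prefix='101' -> emit 'k', reset
Bit 9: prefix='1' (no match yet)
Bit 10: prefix='10' (no match yet)
Bit 11: prefix='100' (no match yet)
Bit 12: prefix='1001' -> emit 'l', reset
Bit 13: prefix='1' (no match yet)
Bit 14: prefix='10' (no match yet)
Bit 15: prefix='101' -> emit 'k', reset

Answer: ndklk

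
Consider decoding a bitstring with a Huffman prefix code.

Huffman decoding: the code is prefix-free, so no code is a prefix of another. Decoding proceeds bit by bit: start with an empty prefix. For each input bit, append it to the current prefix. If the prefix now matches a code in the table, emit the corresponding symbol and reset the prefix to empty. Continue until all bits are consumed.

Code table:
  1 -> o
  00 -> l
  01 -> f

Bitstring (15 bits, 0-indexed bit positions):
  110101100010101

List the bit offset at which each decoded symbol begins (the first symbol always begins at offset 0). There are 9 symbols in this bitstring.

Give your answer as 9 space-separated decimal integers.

Bit 0: prefix='1' -> emit 'o', reset
Bit 1: prefix='1' -> emit 'o', reset
Bit 2: prefix='0' (no match yet)
Bit 3: prefix='01' -> emit 'f', reset
Bit 4: prefix='0' (no match yet)
Bit 5: prefix='01' -> emit 'f', reset
Bit 6: prefix='1' -> emit 'o', reset
Bit 7: prefix='0' (no match yet)
Bit 8: prefix='00' -> emit 'l', reset
Bit 9: prefix='0' (no match yet)
Bit 10: prefix='01' -> emit 'f', reset
Bit 11: prefix='0' (no match yet)
Bit 12: prefix='01' -> emit 'f', reset
Bit 13: prefix='0' (no match yet)
Bit 14: prefix='01' -> emit 'f', reset

Answer: 0 1 2 4 6 7 9 11 13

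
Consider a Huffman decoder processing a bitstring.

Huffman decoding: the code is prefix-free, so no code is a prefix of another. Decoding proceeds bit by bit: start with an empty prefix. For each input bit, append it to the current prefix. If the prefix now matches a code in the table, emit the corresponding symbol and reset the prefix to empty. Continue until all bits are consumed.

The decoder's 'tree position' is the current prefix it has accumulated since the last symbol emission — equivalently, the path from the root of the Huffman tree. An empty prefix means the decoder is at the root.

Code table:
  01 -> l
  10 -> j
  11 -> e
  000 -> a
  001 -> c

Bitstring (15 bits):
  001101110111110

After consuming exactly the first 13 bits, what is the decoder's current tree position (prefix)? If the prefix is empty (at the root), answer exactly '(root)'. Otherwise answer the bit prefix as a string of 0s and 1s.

Answer: (root)

Derivation:
Bit 0: prefix='0' (no match yet)
Bit 1: prefix='00' (no match yet)
Bit 2: prefix='001' -> emit 'c', reset
Bit 3: prefix='1' (no match yet)
Bit 4: prefix='10' -> emit 'j', reset
Bit 5: prefix='1' (no match yet)
Bit 6: prefix='11' -> emit 'e', reset
Bit 7: prefix='1' (no match yet)
Bit 8: prefix='10' -> emit 'j', reset
Bit 9: prefix='1' (no match yet)
Bit 10: prefix='11' -> emit 'e', reset
Bit 11: prefix='1' (no match yet)
Bit 12: prefix='11' -> emit 'e', reset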